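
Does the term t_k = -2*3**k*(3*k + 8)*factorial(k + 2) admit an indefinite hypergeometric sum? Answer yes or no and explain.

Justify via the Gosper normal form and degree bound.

The ratio is 3*(k + 3)*(3*k + 11)/(3*k + 8).
Take A(k)=3*k + 9, B(k)=1, C(k)=k + 8/3.
f must satisfy (3*k + 9)·f(k+1) − (1)·f(k) = k + 8/3.
From deg A=1, deg B=0, deg C=1: d=0.
Coefficient equations give f(k) = 1/3.
Get s_k = R·t_k = -2*3**k*factorial(k + 2) with R(k) = B(k−1)f(k)/C(k) = 1/(3*k + 8).
Δs = -2*3**k*(3*k + 8)*factorial(k + 2), as required.

Yes. s_k = -2*3**k*factorial(k + 2).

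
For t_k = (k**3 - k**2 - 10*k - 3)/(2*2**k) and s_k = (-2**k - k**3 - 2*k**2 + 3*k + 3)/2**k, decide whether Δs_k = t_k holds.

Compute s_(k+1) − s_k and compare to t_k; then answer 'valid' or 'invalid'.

s_(k+1) = (-2*2**k - k**3 - 5*k**2 - 4*k + 3)/(2*2**k)
s_(k+1) − s_k = (k**3 - k**2 - 10*k - 3)/(2*2**k)
(s_(k+1) − s_k) − t_k = 0

valid (s_(k+1) − s_k reduces to t_k)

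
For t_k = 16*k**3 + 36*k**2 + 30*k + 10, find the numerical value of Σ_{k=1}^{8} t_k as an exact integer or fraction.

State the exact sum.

Compute t_(k+1)/t_k: get (8*k**3 + 42*k**2 + 75*k + 46)/(8*k**3 + 18*k**2 + 15*k + 5).
Take A(k)=1, B(k)=1, C(k)=k**3 + 9*k**2/4 + 15*k/8 + 5/8.
f must satisfy (1)·f(k+1) − (1)·f(k) = k**3 + 9*k**2/4 + 15*k/8 + 5/8.
deg f ≤ 4 (via 0,0,3).
A polynomial solution: f(k) = k*(k + 1)*(4*k**2 + 1)/16.
Then R = B(k−1)f/C = k*(4*k**2 + 1)/(2*(8*k**2 + 10*k + 5)), so s_k = R(k)·t_k = k*(4*k**3 + 4*k**2 + k + 1).
Verify: 16*k**3 + 36*k**2 + 30*k + 10 matches t_k.
Σ_(k=1)^(8) t_k = s_(9) − s_(1) = 29250 − (10) = 29240.

Σ = 29240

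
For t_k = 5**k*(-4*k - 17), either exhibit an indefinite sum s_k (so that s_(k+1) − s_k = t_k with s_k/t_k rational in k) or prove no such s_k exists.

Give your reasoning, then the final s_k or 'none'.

r(k) = 5*(4*k + 21)/(4*k + 17) after simplifying.
A = 5, B = 1, C = k + 17/4.
Solve (5)·f(k+1) − (1)·f(k) = k + 17/4.
Bound: deg f ≤ 1.
A polynomial solution: f(k) = (k + 3)/4.
Certificate R = B(k−1)f/C = (k + 3)/(4*k + 17) gives s_k = 5**k*(-k - 3).
s_(k+1) − s_k = 5**k*(-4*k - 17) = t_k.

s_k = 5**k*(-k - 3)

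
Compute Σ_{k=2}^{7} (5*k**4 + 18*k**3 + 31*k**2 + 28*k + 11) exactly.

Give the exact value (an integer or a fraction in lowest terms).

t_(k+1)/t_k = (5*k**4 + 38*k**3 + 115*k**2 + 164*k + 93)/(5*k**4 + 18*k**3 + 31*k**2 + 28*k + 11).
Factor: A=1; B=1; C=k**4 + 18*k**3/5 + 31*k**2/5 + 28*k/5 + 11/5.
Solve (1)·f(k+1) − (1)·f(k) = k**4 + 18*k**3/5 + 31*k**2/5 + 28*k/5 + 11/5.
d = 5 from the (0,0,4) case.
Solving with deg f ≤ 5: f(k) = k*(k**4 + 2*k**3 + 3*k**2 + 3*k + 2)/5.
Certificate R = B(k−1)f/C = k*(k**4 + 2*k**3 + 3*k**2 + 3*k + 2)/(5*k**4 + 18*k**3 + 31*k**2 + 28*k + 11) gives s_k = k*(k**4 + 2*k**3 + 3*k**2 + 3*k + 2).
Δs = 5*k**4 + 18*k**3 + 31*k**2 + 28*k + 11, as required.
Telescoping: Σ = s_(8) − s_(2) = 42704 − (104) = 42600.

Σ = 42600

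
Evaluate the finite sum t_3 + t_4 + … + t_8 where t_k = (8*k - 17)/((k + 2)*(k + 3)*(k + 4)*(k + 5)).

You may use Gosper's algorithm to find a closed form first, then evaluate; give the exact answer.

Σ = 43/1820

r(k) = (k + 2)*(8*k - 9)/((k + 6)*(8*k - 17)) after simplifying.
A = k + 2, B = k + 6, C = k - 17/8.
Set up (k + 2)·f(k+1) − (k + 5)·f(k) − (k - 17/8) = 0.
Degrees (1,1,1) ⇒ d ≤ 3.
A polynomial solution: f(k) = -k*(k**2 + 9*k + 58)/64.
Certificate R = B(k−1)f/C = -k*(k + 5)*(k**2 + 9*k + 58)/(8*(8*k - 17)) gives s_k = k*(-k**2 - 9*k - 58)/(8*(k + 2)*(k + 3)*(k + 4)).
Δs = (8*k - 17)/(k**4 + 14*k**3 + 71*k**2 + 154*k + 120), as required.
Sum = s_(9) − s_(3); s_(9) = -15/104, s_(3) = -47/280 ⇒ 43/1820.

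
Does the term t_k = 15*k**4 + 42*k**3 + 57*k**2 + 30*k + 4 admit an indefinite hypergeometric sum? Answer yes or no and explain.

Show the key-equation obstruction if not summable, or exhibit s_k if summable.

Step 1: r(k) = (15*k**4 + 102*k**3 + 273*k**2 + 330*k + 148)/(15*k**4 + 42*k**3 + 57*k**2 + 30*k + 4).
Factor: A=1; B=1; C=k**4 + 14*k**3/5 + 19*k**2/5 + 2*k + 4/15.
Need (1)·f(k+1) − (1)·f(k) = k**4 + 14*k**3/5 + 19*k**2/5 + 2*k + 4/15.
deg f ≤ 5 (via 0,0,4).
Coefficient equations give f(k) = k*(3*k**4 + 3*k**3 + 3*k**2 - 3*k - 2)/15.
So s_k = (B(k−1)f/C)·t_k = (k*(3*k**4 + 3*k**3 + 3*k**2 - 3*k - 2)/(15*k**4 + 42*k**3 + 57*k**2 + 30*k + 4))·t_k = k*(3*k**4 + 3*k**3 + 3*k**2 - 3*k - 2).
Check: Δs_k = 15*k**4 + 42*k**3 + 57*k**2 + 30*k + 4. ✓

Yes. s_k = k*(3*k**4 + 3*k**3 + 3*k**2 - 3*k - 2).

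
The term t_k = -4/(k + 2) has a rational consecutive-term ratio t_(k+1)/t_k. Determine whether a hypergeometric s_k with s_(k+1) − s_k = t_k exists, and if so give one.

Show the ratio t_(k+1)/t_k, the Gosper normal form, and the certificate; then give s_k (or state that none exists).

no hypergeometric antidifference exists

r(k) = (k + 2)/(k + 3) after simplifying.
Take A(k)=k + 2, B(k)=k + 3, C(k)=1.
Key eq: (k + 2)·f(k+1) = (k + 2)·f(k) + (1).
Degrees (1,1,0) ⇒ d ≤ 0.
Write f(k) = c0. Then LHS − RHS = -1, requiring -1 = 0: contradictory. No certificate.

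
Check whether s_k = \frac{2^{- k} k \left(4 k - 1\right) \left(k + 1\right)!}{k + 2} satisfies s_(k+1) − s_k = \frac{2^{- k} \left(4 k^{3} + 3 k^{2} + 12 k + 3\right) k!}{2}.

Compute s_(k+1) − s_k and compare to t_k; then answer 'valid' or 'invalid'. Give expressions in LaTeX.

s_(k+1) = (k + 1)*(4*k + 3)*factorial(k + 2)/(2*2**k*(k + 3))
s_(k+1) − s_k = (4*k**4 + 15*k**3 + 25*k**2 + 46*k + 12)*factorial(k + 1)/(2*2**k*(k + 2)*(k + 3))
(s_(k+1) − s_k) − t_k = -(4*k**4 + 11*k**3 + 10*k**2 + 29*k + 6)*factorial(k)/(2*2**k*(k + 2)*(k + 3))

Invalid: residual - \frac{2^{- k} \left(4 k^{4} + 11 k^{3} + 10 k^{2} + 29 k + 6\right) k!}{2 \left(k + 2\right) \left(k + 3\right)} ≠ 0.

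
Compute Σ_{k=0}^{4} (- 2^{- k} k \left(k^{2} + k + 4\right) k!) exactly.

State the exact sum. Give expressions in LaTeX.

r(k) = (k + 1)**2*(k + (k + 1)**2 + 5)/(2*k*(k**2 + k + 4)) after simplifying.
Normal form (A,B,C) = (k/2 + 1/2, 1, k**3 + k**2 + 4*k).
Need (k/2 + 1/2)·f(k+1) − (1)·f(k) = k**3 + k**2 + 4*k.
Bound: deg f ≤ 2.
Coefficient equations give f(k) = 2*(k**2 + 1).
Certificate R = B(k−1)f/C = 2*(k**2 + 1)/(k*(k**2 + k + 4)) gives s_k = -2**(1 - k)*(k**2 + 1)*factorial(k).
Check: Δs_k = -k*(k**2 + k + 4)*factorial(k)/2**k. ✓
Evaluate s at k=5 and k=0: -195 and -2; difference -193.

Σ = -193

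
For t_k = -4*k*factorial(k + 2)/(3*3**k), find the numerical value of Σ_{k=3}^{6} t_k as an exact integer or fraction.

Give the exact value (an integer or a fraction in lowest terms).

Step 1: r(k) = (k + 1)*(k + 3)/(3*k).
Gosper form: A/B · C(k+1)/C(k) with A=k/3 + 1, B=1, C=k.
Solve (k/3 + 1)·f(k+1) − (1)·f(k) = k.
Degrees (1,0,1) ⇒ d ≤ 0.
Solving with deg f ≤ 0: f(k) = 3.
Get s_k = R·t_k = -4*factorial(k + 2)/3**k with R(k) = B(k−1)f(k)/C(k) = 3/k.
s_(k+1) − s_k = -4*k*factorial(k + 2)/(3*3**k) = t_k.
Evaluate s at k=7 and k=3: -17920/27 and -160/9; difference -17440/27.

Σ = -17440/27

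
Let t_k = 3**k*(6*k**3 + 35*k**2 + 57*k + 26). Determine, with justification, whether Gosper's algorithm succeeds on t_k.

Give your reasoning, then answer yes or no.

Yes. s_k = 3**k*(3*k**3 + 4*k**2 + 3*k - 2).

r(k) = 3*(6*k**3 + 53*k**2 + 145*k + 124)/(6*k**3 + 35*k**2 + 57*k + 26) after simplifying.
Normal form (A,B,C) = (3, 1, k**3 + 35*k**2/6 + 19*k/2 + 13/3).
f must satisfy (3)·f(k+1) − (1)·f(k) = k**3 + 35*k**2/6 + 19*k/2 + 13/3.
From deg A=0, deg B=0, deg C=3: d=3.
A polynomial solution: f(k) = (3*k**3 + 4*k**2 + 3*k - 2)/6.
So s_k = (B(k−1)f/C)·t_k = ((3*k**3 + 4*k**2 + 3*k - 2)/(6*k**3 + 35*k**2 + 57*k + 26))·t_k = 3**k*(3*k**3 + 4*k**2 + 3*k - 2).
Verify: 3**k*(6*k**3 + 35*k**2 + 57*k + 26) matches t_k.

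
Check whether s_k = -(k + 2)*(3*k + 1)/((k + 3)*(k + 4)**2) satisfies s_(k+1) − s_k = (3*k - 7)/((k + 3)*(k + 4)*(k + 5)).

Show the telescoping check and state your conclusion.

s_(k+1) = -(k + 3)*(3*k + 4)/((k + 4)*(k + 5)**2)
s_(k+1) − s_k = (3*k**3 + 8*k**2 - 45*k - 94)/(k**5 + 21*k**4 + 175*k**3 + 723*k**2 + 1480*k + 1200)
(s_(k+1) − s_k) − t_k = 2*(-6*k**2 - 21*k + 23)/(k**5 + 21*k**4 + 175*k**3 + 723*k**2 + 1480*k + 1200)

Invalid: residual 2*(-6*k**2 - 21*k + 23)/(k**5 + 21*k**4 + 175*k**3 + 723*k**2 + 1480*k + 1200) ≠ 0.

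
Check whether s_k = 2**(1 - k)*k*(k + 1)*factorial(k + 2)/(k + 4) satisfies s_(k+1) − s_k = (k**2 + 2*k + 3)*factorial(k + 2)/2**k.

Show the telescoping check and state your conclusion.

Invalid: residual -3*(k**3 + 6*k**2 + 9*k + 12)*factorial(k + 2)/(2**k*(k + 4)*(k + 5)) ≠ 0.

s_(k+1) = (k + 1)*(k + 2)*factorial(k + 3)/(2**k*(k + 5))
s_(k+1) − s_k = (k + 1)*(k**3 + 7*k**2 + 16*k + 24)*factorial(k + 2)/(2**k*(k + 4)*(k + 5))
(s_(k+1) − s_k) − t_k = -3*(k**3 + 6*k**2 + 9*k + 12)*factorial(k + 2)/(2**k*(k + 4)*(k + 5))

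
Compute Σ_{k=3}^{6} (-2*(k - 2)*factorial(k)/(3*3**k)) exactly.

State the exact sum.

Σ = -1012/243

Ratio r(k) = (k**2 - 1)/(3*(k - 2)).
A = k/3 + 1/3, B = 1, C = k - 2.
Set up (k/3 + 1/3)·f(k+1) − (1)·f(k) − (k - 2) = 0.
Degrees (1,0,1) ⇒ d ≤ 0.
A polynomial solution: f(k) = 3.
Certificate R = B(k−1)f/C = 3/(k - 2) gives s_k = -2*factorial(k)/3**k.
s_(k+1) − s_k = -2*(k - 2)*factorial(k)/(3*3**k) = t_k.
Evaluate s at k=7 and k=3: -1120/243 and -4/9; difference -1012/243.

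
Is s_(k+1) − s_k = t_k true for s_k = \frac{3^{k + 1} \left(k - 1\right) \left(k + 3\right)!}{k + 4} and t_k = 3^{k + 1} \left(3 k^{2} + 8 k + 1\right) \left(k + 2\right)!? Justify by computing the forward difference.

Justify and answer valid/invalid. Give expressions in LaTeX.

Invalid: residual - \frac{3^{k + 1} \left(3 k^{3} + 20 k^{2} + 32 k + 5\right) \left(k + 2\right)!}{\left(k + 4\right) \left(k + 5\right)} ≠ 0.

s_(k+1) = 3**(k + 2)*k*factorial(k + 4)/(k + 5)
s_(k+1) − s_k = 3**(k + 1)*(3*k**3 + 23*k**2 + 44*k + 5)*factorial(k + 3)/((k + 4)*(k + 5))
(s_(k+1) − s_k) − t_k = -3**(k + 1)*(3*k**3 + 20*k**2 + 32*k + 5)*factorial(k + 2)/((k + 4)*(k + 5))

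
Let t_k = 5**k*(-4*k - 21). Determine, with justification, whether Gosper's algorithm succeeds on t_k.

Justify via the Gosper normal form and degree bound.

r(k) = 5*(4*k + 25)/(4*k + 21) after simplifying.
Normal form (A,B,C) = (5, 1, k + 21/4).
Need (5)·f(k+1) − (1)·f(k) = k + 21/4.
From deg A=0, deg B=0, deg C=1: d=1.
Solving with deg f ≤ 1: f(k) = (k + 4)/4.
Then R = B(k−1)f/C = (k + 4)/(4*k + 21), so s_k = R(k)·t_k = 5**k*(-k - 4).
Δs = 5**k*(-4*k - 21), as required.

Yes. s_k = 5**k*(-k - 4).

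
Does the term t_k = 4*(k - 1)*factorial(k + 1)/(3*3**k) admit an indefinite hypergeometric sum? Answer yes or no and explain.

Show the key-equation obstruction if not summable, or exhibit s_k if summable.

Yes. s_k = 4*factorial(k + 1)/3**k.

The ratio is k*(k + 2)/(3*(k - 1)).
Gosper form: A/B · C(k+1)/C(k) with A=k/3 + 2/3, B=1, C=k - 1.
Need (k/3 + 2/3)·f(k+1) − (1)·f(k) = k - 1.
d = 0 from the (1,0,1) case.
A polynomial solution: f(k) = 3.
Then R = B(k−1)f/C = 3/(k - 1), so s_k = R(k)·t_k = 4*factorial(k + 1)/3**k.
Check: Δs_k = 4*(k - 1)*factorial(k + 1)/(3*3**k). ✓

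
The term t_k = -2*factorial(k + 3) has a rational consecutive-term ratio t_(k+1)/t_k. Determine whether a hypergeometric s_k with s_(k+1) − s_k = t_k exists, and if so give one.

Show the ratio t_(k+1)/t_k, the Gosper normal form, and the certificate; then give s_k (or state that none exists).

none — t_k is not Gosper-summable

Ratio r(k) = k + 4.
So A=k + 4 and B=1, with C=1.
Solve (k + 4)·f(k+1) − (1)·f(k) = 1.
deg f ≤ -1 (via 1,0,0).
Negative degree bound (-1): no f exists, t_k not Gosper-summable.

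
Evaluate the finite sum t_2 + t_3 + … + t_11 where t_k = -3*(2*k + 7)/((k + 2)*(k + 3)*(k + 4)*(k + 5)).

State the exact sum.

Σ = -25/224

Compute t_(k+1)/t_k: get (k + 2)*(2*k + 9)/((k + 6)*(2*k + 7)).
Factor: A=k + 2; B=k + 6; C=k + 7/2.
Key eq: (k + 2)·f(k+1) = (k + 5)·f(k) + (k + 7/2).
Degrees (1,1,1) ⇒ d ≤ 3.
A polynomial solution: f(k) = k*(k + 3)*(k + 6)/16.
Then R = B(k−1)f/C = k*(k + 3)*(k + 5)*(k + 6)/(8*(2*k + 7)), so s_k = R(k)·t_k = 3*k*(-k - 6)/(8*(k**2 + 6*k + 8)).
s_(k+1) − s_k = 3*(-2*k - 7)/(k**4 + 14*k**3 + 71*k**2 + 154*k + 120) = t_k.
Evaluate s at k=12 and k=2: -81/224 and -1/4; difference -25/224.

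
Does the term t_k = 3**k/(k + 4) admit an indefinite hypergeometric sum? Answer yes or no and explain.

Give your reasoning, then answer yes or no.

No — t_k has no hypergeometric antidifference.

Compute t_(k+1)/t_k: get 3*(k + 4)/(k + 5).
A = 3*k + 12, B = k + 5, C = 1.
Solve (3*k + 12)·f(k+1) − (k + 4)·f(k) = 1.
Degrees (1,1,0) ⇒ d ≤ -1.
Bound -1 < 0, so the key equation has no polynomial solution.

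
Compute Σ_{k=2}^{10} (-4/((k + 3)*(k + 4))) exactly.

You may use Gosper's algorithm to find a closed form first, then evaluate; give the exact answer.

Σ = -18/35

Compute t_(k+1)/t_k: get (k + 3)/(k + 5).
So A=k + 3 and B=k + 5, with C=1.
Solve (k + 3)·f(k+1) − (k + 4)·f(k) = 1.
d = 1 from the (1,1,0) case.
Coefficient equations give f(k) = k/3.
Get s_k = R·t_k = -4*k/(3*k + 9) with R(k) = B(k−1)f(k)/C(k) = k*(k + 4)/3.
s_(k+1) − s_k = -4/(k**2 + 7*k + 12) = t_k.
Telescoping: Σ = s_(11) − s_(2) = -22/21 − (-8/15) = -18/35.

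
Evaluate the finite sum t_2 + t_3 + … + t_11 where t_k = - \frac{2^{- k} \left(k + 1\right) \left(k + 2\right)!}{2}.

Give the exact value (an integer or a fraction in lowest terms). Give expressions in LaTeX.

Σ = -42567513/2

Ratio r(k) = (k + 2)*(k + 3)/(2*(k + 1)).
So A=k/2 + 3/2 and B=1, with C=k + 1.
Solve (k/2 + 3/2)·f(k+1) − (1)·f(k) = k + 1.
Degrees (1,0,1) ⇒ d ≤ 0.
Coefficient equations give f(k) = 2.
So s_k = (B(k−1)f/C)·t_k = (2/(k + 1))·t_k = -factorial(k + 2)/2**k.
s_(k+1) − s_k = -(k + 1)*factorial(k + 2)/(2*2**k) = t_k.
Evaluate s at k=12 and k=2: -42567525/2 and -6; difference -42567513/2.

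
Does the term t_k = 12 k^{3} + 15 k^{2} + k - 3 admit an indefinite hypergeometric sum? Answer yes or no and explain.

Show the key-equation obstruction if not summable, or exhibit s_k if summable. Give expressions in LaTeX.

Yes. s_k = k \left(3 k^{3} - k^{2} - 4 k - 1\right).

Compute t_(k+1)/t_k: get (12*k**3 + 51*k**2 + 67*k + 25)/(12*k**3 + 15*k**2 + k - 3).
So A=1 and B=1, with C=k**3 + 5*k**2/4 + k/12 - 1/4.
Need (1)·f(k+1) − (1)·f(k) = k**3 + 5*k**2/4 + k/12 - 1/4.
Degrees (0,0,3) ⇒ d ≤ 4.
Match coefficients ⇒ f(k) = k*(3*k**3 - k**2 - 4*k - 1)/12.
Then R = B(k−1)f/C = k*(3*k**3 - k**2 - 4*k - 1)/(12*k**3 + 15*k**2 + k - 3), so s_k = R(k)·t_k = k*(3*k**3 - k**2 - 4*k - 1).
s_(k+1) − s_k = 12*k**3 + 15*k**2 + k - 3 = t_k.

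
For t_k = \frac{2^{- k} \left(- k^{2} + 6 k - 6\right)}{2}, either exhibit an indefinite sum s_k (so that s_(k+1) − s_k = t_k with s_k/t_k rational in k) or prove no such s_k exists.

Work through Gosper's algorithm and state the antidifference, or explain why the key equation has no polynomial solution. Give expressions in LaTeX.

r(k) = (-6*k + (k + 1)**2)/(2*(k**2 - 6*k + 6)) after simplifying.
Take A(k)=1/2, B(k)=1, C(k)=k**2 - 6*k + 6.
Solve (1/2)·f(k+1) − (1)·f(k) = k**2 - 6*k + 6.
Bound: deg f ≤ 2.
Coefficient equations give f(k) = -2*(k - 3)*(k - 1).
Get s_k = R·t_k = (k**2 - 4*k + 3)/2**k with R(k) = B(k−1)f(k)/C(k) = -2*(k - 3)*(k - 1)/(k**2 - 6*k + 6).
s_(k+1) − s_k = (-k**2 + 6*k - 6)/(2*2**k) = t_k.

s_k = 2^{- k} \left(k^{2} - 4 k + 3\right)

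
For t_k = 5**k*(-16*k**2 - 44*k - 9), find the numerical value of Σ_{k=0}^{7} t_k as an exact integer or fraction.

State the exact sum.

t_(k+1)/t_k = 5*(16*k**2 + 76*k + 69)/(16*k**2 + 44*k + 9).
Take A(k)=5, B(k)=1, C(k)=k**2 + 11*k/4 + 9/16.
Need (5)·f(k+1) − (1)·f(k) = k**2 + 11*k/4 + 9/16.
Degrees (0,0,2) ⇒ d ≤ 2.
Coefficient equations give f(k) = (4*k**2 + k - 4)/16.
Then R = B(k−1)f/C = (4*k**2 + k - 4)/(16*k**2 + 44*k + 9), so s_k = R(k)·t_k = 5**k*(-4*k**2 - k + 4).
Check: Δs_k = 5**k*(-16*k**2 - 44*k - 9). ✓
Σ_(k=0)^(7) t_k = s_(8) − s_(0) = -101562500 − (4) = -101562504.

Σ = -101562504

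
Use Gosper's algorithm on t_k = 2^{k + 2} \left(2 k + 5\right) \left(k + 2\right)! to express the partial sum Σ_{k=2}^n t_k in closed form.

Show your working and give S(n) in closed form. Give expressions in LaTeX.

S(n) = 8 \cdot 2^{n} \left(n + 3\right)! - 384

t_(k+1)/t_k = 2*(k + 3)*(2*k + 7)/(2*k + 5).
Factor: A=2*k + 6; B=1; C=k + 5/2.
Need (2*k + 6)·f(k+1) − (1)·f(k) = k + 5/2.
d = 0 from the (1,0,1) case.
A polynomial solution: f(k) = 1/2.
Then R = B(k−1)f/C = 1/(2*k + 5), so s_k = R(k)·t_k = 2**(k + 2)*factorial(k + 2).
Verify: 2**(k + 2)*(2*k + 5)*factorial(k + 2) matches t_k.
Telescope: S(n) = s_(n+1) − s_(2) = 2**(n + 3)*factorial(n + 3) − (384) = 8*2**n*factorial(n + 3) - 384.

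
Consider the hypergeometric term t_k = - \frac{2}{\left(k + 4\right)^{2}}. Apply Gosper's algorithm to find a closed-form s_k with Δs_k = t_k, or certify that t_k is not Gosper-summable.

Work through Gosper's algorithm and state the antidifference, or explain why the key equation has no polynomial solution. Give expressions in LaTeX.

Step 1: r(k) = (k + 4)**2/(k + 5)**2.
Take A(k)=k**2 + 8*k + 16, B(k)=k**2 + 10*k + 25, C(k)=1.
f must satisfy (k**2 + 8*k + 16)·f(k+1) − (k**2 + 8*k + 16)·f(k) = 1.
deg f ≤ 0 (via 2,2,0).
Put f(k) = c0: A·f(k+1) − B(k−1)·f(k) − C = -1; need -1 = 0 — inconsistent ⇒ no f, not summable.

none (Gosper's algorithm certifies no s_k)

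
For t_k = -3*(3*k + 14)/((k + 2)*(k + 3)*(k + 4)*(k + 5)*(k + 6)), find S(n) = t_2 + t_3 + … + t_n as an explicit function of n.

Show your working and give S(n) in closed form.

r(k) = (k + 2)*(3*k + 17)/((k + 7)*(3*k + 14)) after simplifying.
Normal form (A,B,C) = (k + 2, k + 7, k + 14/3).
Set up (k + 2)·f(k+1) − (k + 6)·f(k) − (k + 14/3) = 0.
From deg A=1, deg B=1, deg C=1: d=4.
A polynomial solution: f(k) = k*(k + 4)*(k**2 + 10*k + 31)/90.
R(k) = B(k−1)·f(k)/C(k) = k*(k + 4)*(k + 6)*(k**2 + 10*k + 31)/(30*(3*k + 14)); s_k = R·t_k = k*(-k**2 - 10*k - 31)/(10*(k**3 + 10*k**2 + 31*k + 30)).
s_(k+1) − s_k = 3*(-3*k - 14)/(k**5 + 20*k**4 + 155*k**3 + 580*k**2 + 1044*k + 720) = t_k.
Σ_(k=2)^n t_k = s_(n+1) − s_(2) = ((-n**3 - 13*n**2 - 54*n - 42)/(10*(n**3 + 13*n**2 + 54*n + 72))) − (-11/140), i.e. 3*(-n**3 - 13*n**2 - 54*n + 68)/(140*(n**3 + 13*n**2 + 54*n + 72)).

S(n) = 3*(-n**3 - 13*n**2 - 54*n + 68)/(140*(n**3 + 13*n**2 + 54*n + 72))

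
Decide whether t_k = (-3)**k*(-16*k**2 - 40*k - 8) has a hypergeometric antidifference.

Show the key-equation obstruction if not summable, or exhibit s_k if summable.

t_(k+1)/t_k = 3*(-2*k**2 - 9*k - 8)/(2*k**2 + 5*k + 1).
Take A(k)=-3, B(k)=1, C(k)=k**2 + 5*k/2 + 1/2.
Key eq: (-3)·f(k+1) = (1)·f(k) + (k**2 + 5*k/2 + 1/2).
deg f ≤ 2 (via 0,0,2).
Solving with deg f ≤ 2: f(k) = -(k**2 + k - 1)/4.
Certificate R = B(k−1)f/C = -(k**2 + k - 1)/(2*(2*k**2 + 5*k + 1)) gives s_k = 4*(-3)**k*(k**2 + k - 1).
Verify: (-3)**k*(-16*k**2 - 40*k - 8) matches t_k.

Yes. s_k = 4*(-3)**k*(k**2 + k - 1).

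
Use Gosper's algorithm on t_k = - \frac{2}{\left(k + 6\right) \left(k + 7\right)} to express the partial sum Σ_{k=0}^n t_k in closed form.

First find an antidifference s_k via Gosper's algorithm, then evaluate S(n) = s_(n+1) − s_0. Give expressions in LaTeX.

The ratio is (k + 6)/(k + 8).
So A=k + 6 and B=k + 8, with C=1.
Solve (k + 6)·f(k+1) − (k + 7)·f(k) = 1.
From deg A=1, deg B=1, deg C=0: d=1.
Solve for f: f(k) = k/6 (degree 1 ≤ 1).
Get s_k = R·t_k = -k/(3*k + 18) with R(k) = B(k−1)f(k)/C(k) = k*(k + 7)/6.
s_(k+1) − s_k = -2/(k**2 + 13*k + 42) = t_k.
Evaluate: s_(n+1) = (-n - 1)/(3*(n + 7)); subtract s_(0) = 0 ⇒ S(n) = (-n - 1)/(3*(n + 7)).

S(n) = \frac{- n - 1}{3 \left(n + 7\right)}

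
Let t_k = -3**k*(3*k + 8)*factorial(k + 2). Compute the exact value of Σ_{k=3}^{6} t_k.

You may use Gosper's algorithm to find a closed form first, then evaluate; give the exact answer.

Σ = -793615320

Ratio r(k) = 3*(k + 3)*(3*k + 11)/(3*k + 8).
So A=3*k + 9 and B=1, with C=k + 8/3.
f must satisfy (3*k + 9)·f(k+1) − (1)·f(k) = k + 8/3.
deg f ≤ 0 (via 1,0,1).
Solving with deg f ≤ 0: f(k) = 1/3.
Get s_k = R·t_k = -3**k*factorial(k + 2) with R(k) = B(k−1)f(k)/C(k) = 1/(3*k + 8).
Δs = -3**k*(3*k + 8)*factorial(k + 2), as required.
Sum = s_(7) − s_(3); s_(7) = -793618560, s_(3) = -3240 ⇒ -793615320.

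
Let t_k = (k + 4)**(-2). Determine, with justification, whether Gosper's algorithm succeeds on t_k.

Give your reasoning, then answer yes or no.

No — t_k has no hypergeometric antidifference.

t_(k+1)/t_k = (k + 4)**2/(k + 5)**2.
Factor: A=k**2 + 8*k + 16; B=k**2 + 10*k + 25; C=1.
Key eq: (k**2 + 8*k + 16)·f(k+1) = (k**2 + 8*k + 16)·f(k) + (1).
d = 0 from the (2,2,0) case.
Write f(k) = c0. Then LHS − RHS = -1, requiring -1 = 0: contradictory. No certificate.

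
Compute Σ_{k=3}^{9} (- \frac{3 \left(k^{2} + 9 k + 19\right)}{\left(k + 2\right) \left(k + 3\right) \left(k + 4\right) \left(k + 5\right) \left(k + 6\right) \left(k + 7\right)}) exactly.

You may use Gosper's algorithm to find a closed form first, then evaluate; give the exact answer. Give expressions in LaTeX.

r(k) = (k + 2)*(9*k + (k + 1)**2 + 28)/((k + 8)*(k**2 + 9*k + 19)) after simplifying.
Take A(k)=k + 2, B(k)=k + 8, C(k)=k**2 + 9*k + 19.
Set up (k + 2)·f(k+1) − (k + 7)·f(k) − (k**2 + 9*k + 19) = 0.
From deg A=1, deg B=1, deg C=2: d=5.
Match coefficients ⇒ f(k) = k*(k + 3)*(k + 5)*(k**2 + 12*k + 44)/144.
Certificate R = B(k−1)f/C = k*(k + 3)*(k + 5)*(k + 7)*(k**2 + 12*k + 44)/(144*(k**2 + 9*k + 19)) gives s_k = k*(-k**2 - 12*k - 44)/(48*(k**3 + 12*k**2 + 44*k + 48)).
Δs = 3*(-k**2 - 9*k - 19)/(k**6 + 27*k**5 + 295*k**4 + 1665*k**3 + 5104*k**2 + 8028*k + 5040), as required.
Evaluate s at k=10 and k=3: -55/2688 and -89/5040; difference -113/40320.

Σ = -113/40320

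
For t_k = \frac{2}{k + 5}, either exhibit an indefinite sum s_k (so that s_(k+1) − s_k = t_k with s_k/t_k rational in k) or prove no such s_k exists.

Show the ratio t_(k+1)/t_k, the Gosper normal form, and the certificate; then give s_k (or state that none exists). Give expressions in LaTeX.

Compute t_(k+1)/t_k: get (k + 5)/(k + 6).
Factor: A=k + 5; B=k + 6; C=1.
Set up (k + 5)·f(k+1) − (k + 5)·f(k) − (1) = 0.
Degrees (1,1,0) ⇒ d ≤ 0.
Generic f = c0 gives residual -1; -1 = 0 cannot hold, so t_k is not Gosper-summable.

no hypergeometric antidifference exists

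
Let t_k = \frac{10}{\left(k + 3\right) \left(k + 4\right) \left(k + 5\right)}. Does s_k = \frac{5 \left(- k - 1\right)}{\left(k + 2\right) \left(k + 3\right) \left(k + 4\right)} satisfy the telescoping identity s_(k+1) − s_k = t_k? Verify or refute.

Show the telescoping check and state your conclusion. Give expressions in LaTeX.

s_(k+1) = 5*(-k - 2)/((k + 3)*(k + 4)*(k + 5))
s_(k+1) − s_k = 5*(2*k + 1)/(k**4 + 14*k**3 + 71*k**2 + 154*k + 120)
(s_(k+1) − s_k) − t_k = -15/(k**4 + 14*k**3 + 71*k**2 + 154*k + 120)

Invalid: residual - \frac{15}{k^{4} + 14 k^{3} + 71 k^{2} + 154 k + 120} ≠ 0.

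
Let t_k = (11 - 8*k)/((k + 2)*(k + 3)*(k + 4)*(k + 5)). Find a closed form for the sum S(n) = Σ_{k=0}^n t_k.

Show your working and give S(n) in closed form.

t_(k+1)/t_k = (k + 2)*(8*k - 3)/((k + 6)*(8*k - 11)).
A = k + 2, B = k + 6, C = k - 11/8.
Solve (k + 2)·f(k+1) − (k + 5)·f(k) = k - 11/8.
From deg A=1, deg B=1, deg C=1: d=3.
Coefficient equations give f(k) = -k*(k**2 + 9*k + 122)/192.
Then R = B(k−1)f/C = -k*(k + 5)*(k**2 + 9*k + 122)/(24*(8*k - 11)), so s_k = R(k)·t_k = k*(k**2 + 9*k + 122)/(24*(k + 2)*(k + 3)*(k + 4)).
Check: Δs_k = (11 - 8*k)/(k**4 + 14*k**3 + 71*k**2 + 154*k + 120). ✓
Evaluate: s_(n+1) = (n**3 + 12*n**2 + 143*n + 132)/(24*(n**3 + 12*n**2 + 47*n + 60)); subtract s_(0) = 0 ⇒ S(n) = (n**3 + 12*n**2 + 143*n + 132)/(24*(n**3 + 12*n**2 + 47*n + 60)).

S(n) = (n**3 + 12*n**2 + 143*n + 132)/(24*(n**3 + 12*n**2 + 47*n + 60))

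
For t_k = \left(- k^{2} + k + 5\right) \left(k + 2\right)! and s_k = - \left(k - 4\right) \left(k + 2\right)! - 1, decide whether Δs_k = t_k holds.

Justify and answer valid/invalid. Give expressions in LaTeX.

s_(k+1) = -(k - 3)*factorial(k + 3) - 1
s_(k+1) − s_k = (-k**2 + k + 5)*factorial(k + 2)
(s_(k+1) − s_k) − t_k = 0

Valid — Δs_k = t_k.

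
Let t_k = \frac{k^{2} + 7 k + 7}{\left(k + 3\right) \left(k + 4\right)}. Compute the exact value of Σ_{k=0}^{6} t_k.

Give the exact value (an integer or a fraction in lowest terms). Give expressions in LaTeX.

t_(k+1)/t_k = (k + 3)*(7*k + (k + 1)**2 + 14)/((k + 5)*(k**2 + 7*k + 7)).
So A=k + 3 and B=k + 5, with C=k**2 + 7*k + 7.
Key eq: (k + 3)·f(k+1) = (k + 4)·f(k) + (k**2 + 7*k + 7).
deg f ≤ 2 (via 1,1,2).
Solve for f: f(k) = k*(3*k + 4)/3 (degree 2 ≤ 2).
R(k) = B(k−1)·f(k)/C(k) = k*(k + 4)*(3*k + 4)/(3*(k**2 + 7*k + 7)); s_k = R·t_k = k*(3*k + 4)/(3*(k + 3)).
Δs = (k**2 + 7*k + 7)/(k**2 + 7*k + 12), as required.
Evaluate s at k=7 and k=0: 35/6 and 0; difference 35/6.

Σ = 35/6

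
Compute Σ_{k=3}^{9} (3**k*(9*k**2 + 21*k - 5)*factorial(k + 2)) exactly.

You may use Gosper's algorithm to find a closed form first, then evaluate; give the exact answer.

Step 1: r(k) = 3*(9*k**3 + 66*k**2 + 142*k + 75)/(9*k**2 + 21*k - 5).
Take A(k)=3*k + 9, B(k)=1, C(k)=k**2 + 7*k/3 - 5/9.
f must satisfy (3*k + 9)·f(k+1) − (1)·f(k) = k**2 + 7*k/3 - 5/9.
Degrees (1,0,2) ⇒ d ≤ 1.
Solving with deg f ≤ 1: f(k) = (3*k - 4)/9.
R(k) = B(k−1)·f(k)/C(k) = (3*k - 4)/(9*k**2 + 21*k - 5); s_k = R·t_k = 3**k*(3*k - 4)*factorial(k + 2).
Check: Δs_k = 3**k*(9*k**2 + 21*k - 5)*factorial(k + 2). ✓
Evaluate s at k=10 and k=3: 735398702438400 and 16200; difference 735398702422200.

Σ = 735398702422200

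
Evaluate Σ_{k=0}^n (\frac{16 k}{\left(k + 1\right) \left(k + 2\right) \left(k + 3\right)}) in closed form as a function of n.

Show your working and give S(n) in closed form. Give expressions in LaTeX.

S(n) = \frac{4 n \left(n + 1\right)}{n^{2} + 5 n + 6}

The ratio is (k + 1)**2/(k*(k + 4)).
Take A(k)=k + 1, B(k)=k + 4, C(k)=k.
Set up (k + 1)·f(k+1) − (k + 3)·f(k) − (k) = 0.
Bound: deg f ≤ 2.
Solve for f: f(k) = k*(k - 1)/4 (degree 2 ≤ 2).
R(k) = B(k−1)·f(k)/C(k) = (k - 1)*(k + 3)/4; s_k = R·t_k = 4*k*(k - 1)/((k + 1)*(k + 2)).
Δs = 16*k/(k**3 + 6*k**2 + 11*k + 6), as required.
Telescope: S(n) = s_(n+1) − s_(0) = 4*n*(n + 1)/(n**2 + 5*n + 6) − (0) = 4*n*(n + 1)/(n**2 + 5*n + 6).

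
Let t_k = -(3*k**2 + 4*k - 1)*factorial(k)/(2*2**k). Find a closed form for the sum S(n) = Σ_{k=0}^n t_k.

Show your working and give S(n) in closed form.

The ratio is (k + 1)*(4*k + 3*(k + 1)**2 + 3)/(2*(3*k**2 + 4*k - 1)).
Normal form (A,B,C) = (k/2 + 1/2, 1, k**2 + 4*k/3 - 1/3).
Solve (k/2 + 1/2)·f(k+1) − (1)·f(k) = k**2 + 4*k/3 - 1/3.
d = 1 from the (1,0,2) case.
Match coefficients ⇒ f(k) = 2*(3*k + 4)/3.
Then R = B(k−1)f/C = 2*(3*k + 4)/(3*k**2 + 4*k - 1), so s_k = R(k)·t_k = -(3*k + 4)*factorial(k)/2**k.
Verify: -(3*k**2 + 4*k - 1)*factorial(k)/(2*2**k) matches t_k.
s_(n+1) = -2**(-n - 1)*(3*n + 7)*factorial(n + 1) and s_(0) = -4, so S(n) = 2**(-n - 1)*(2**(n + 3) - 3*n**2*factorial(n) - 10*n*factorial(n) - 7*factorial(n)).

S(n) = 2**(-n - 1)*(2**(n + 3) - 3*n**2*factorial(n) - 10*n*factorial(n) - 7*factorial(n))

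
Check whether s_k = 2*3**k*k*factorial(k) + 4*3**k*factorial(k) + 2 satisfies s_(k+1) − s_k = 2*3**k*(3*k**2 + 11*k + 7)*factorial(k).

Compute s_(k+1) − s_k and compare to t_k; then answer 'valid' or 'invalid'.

s_(k+1) = 6*3**k*k**2*factorial(k) + 24*3**k*k*factorial(k) + 18*3**k*factorial(k) + 2
s_(k+1) − s_k = 2*3**k*(3*k**2 + 11*k + 7)*factorial(k)
(s_(k+1) − s_k) − t_k = 0

Valid — Δs_k = t_k.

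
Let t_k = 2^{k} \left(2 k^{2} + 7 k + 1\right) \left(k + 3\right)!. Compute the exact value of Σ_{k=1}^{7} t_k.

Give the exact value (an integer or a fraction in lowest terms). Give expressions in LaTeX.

Step 1: r(k) = 2*(2*k**3 + 19*k**2 + 54*k + 40)/(2*k**2 + 7*k + 1).
Normal form (A,B,C) = (2*k + 8, 1, k**2 + 7*k/2 + 1/2).
Need (2*k + 8)·f(k+1) − (1)·f(k) = k**2 + 7*k/2 + 1/2.
deg f ≤ 1 (via 1,0,2).
A polynomial solution: f(k) = (k - 1)/2.
R(k) = B(k−1)·f(k)/C(k) = (k - 1)/(2*k**2 + 7*k + 1); s_k = R·t_k = 2**k*(k - 1)*factorial(k + 3).
Check: Δs_k = 2**k*(2*k**2 + 7*k + 1)*factorial(k + 3). ✓
Σ_(k=1)^(7) t_k = s_(8) − s_(1) = 71530905600 − (0) = 71530905600.

Σ = 71530905600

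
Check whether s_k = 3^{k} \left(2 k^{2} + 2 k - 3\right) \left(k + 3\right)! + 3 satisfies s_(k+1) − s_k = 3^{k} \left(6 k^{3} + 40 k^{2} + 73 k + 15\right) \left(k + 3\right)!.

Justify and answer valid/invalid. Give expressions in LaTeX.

Valid — Δs_k = t_k.

s_(k+1) = 3**(k + 1)*(2*k + 2*(k + 1)**2 - 1)*factorial(k + 4) + 3
s_(k+1) − s_k = 3**k*(6*k**3 + 40*k**2 + 73*k + 15)*factorial(k + 3)
(s_(k+1) − s_k) − t_k = 0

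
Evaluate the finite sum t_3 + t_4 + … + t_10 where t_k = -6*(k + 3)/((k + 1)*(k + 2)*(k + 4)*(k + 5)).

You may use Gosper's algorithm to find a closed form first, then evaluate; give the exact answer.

Ratio r(k) = (k + 1)*(k + 4)**2/((k + 3)**2*(k + 6)).
Gosper form: A/B · C(k+1)/C(k) with A=k + 1, B=k + 6, C=k**2 + 6*k + 9.
Set up (k + 1)·f(k+1) − (k + 5)·f(k) − (k**2 + 6*k + 9) = 0.
Bound: deg f ≤ 4.
Coefficient equations give f(k) = k*(k + 2)*(k + 3)*(k + 5)/8.
Then R = B(k−1)f/C = k*(k + 2)*(k + 5)**2/(8*(k + 3)), so s_k = R(k)·t_k = 3*k*(-k - 5)/(4*(k**2 + 5*k + 4)).
Δs = 6*(-k - 3)/(k**4 + 12*k**3 + 49*k**2 + 78*k + 40), as required.
Telescoping: Σ = s_(11) − s_(3) = -11/15 − (-9/14) = -19/210.

Σ = -19/210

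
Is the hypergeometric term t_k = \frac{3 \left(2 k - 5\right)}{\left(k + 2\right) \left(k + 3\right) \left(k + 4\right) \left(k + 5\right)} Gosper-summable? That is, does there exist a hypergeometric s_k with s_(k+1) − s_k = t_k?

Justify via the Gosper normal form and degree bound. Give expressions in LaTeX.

Ratio r(k) = (k + 2)*(2*k - 3)/((k + 6)*(2*k - 5)).
Take A(k)=k + 2, B(k)=k + 6, C(k)=k - 5/2.
Need (k + 2)·f(k+1) − (k + 5)·f(k) = k - 5/2.
deg f ≤ 3 (via 1,1,1).
Solve for f: f(k) = -k*(k**2 + 9*k + 50)/48 (degree 3 ≤ 3).
Get s_k = R·t_k = k*(-k**2 - 9*k - 50)/(8*(k + 2)*(k + 3)*(k + 4)) with R(k) = B(k−1)f(k)/C(k) = -k*(k + 5)*(k**2 + 9*k + 50)/(24*(2*k - 5)).
Check: Δs_k = 3*(2*k - 5)/(k**4 + 14*k**3 + 71*k**2 + 154*k + 120). ✓

Yes. s_k = \frac{k \left(- k^{2} - 9 k - 50\right)}{8 \left(k + 2\right) \left(k + 3\right) \left(k + 4\right)}.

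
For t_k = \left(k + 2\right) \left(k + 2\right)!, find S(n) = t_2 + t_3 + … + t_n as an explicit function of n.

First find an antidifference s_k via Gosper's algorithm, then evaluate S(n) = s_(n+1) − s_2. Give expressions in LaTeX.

S(n) = \left(n + 3\right)! - 24

t_(k+1)/t_k = (k + 3)**2/(k + 2).
Normal form (A,B,C) = (k + 3, 1, k + 2).
Key eq: (k + 3)·f(k+1) = (1)·f(k) + (k + 2).
From deg A=1, deg B=0, deg C=1: d=0.
Solving with deg f ≤ 0: f(k) = 1.
Certificate R = B(k−1)f/C = 1/(k + 2) gives s_k = factorial(k + 2).
Δs = (k + 2)*factorial(k + 2), as required.
Evaluate: s_(n+1) = factorial(n + 3); subtract s_(2) = 24 ⇒ S(n) = factorial(n + 3) - 24.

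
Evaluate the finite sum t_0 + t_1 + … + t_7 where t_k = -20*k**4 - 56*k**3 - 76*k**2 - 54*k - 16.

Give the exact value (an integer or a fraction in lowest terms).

Σ = -149704

Compute t_(k+1)/t_k: get (10*k**4 + 68*k**3 + 182*k**2 + 227*k + 111)/(10*k**4 + 28*k**3 + 38*k**2 + 27*k + 8).
Gosper form: A/B · C(k+1)/C(k) with A=1, B=1, C=k**4 + 14*k**3/5 + 19*k**2/5 + 27*k/10 + 4/5.
Set up (1)·f(k+1) − (1)·f(k) − (k**4 + 14*k**3/5 + 19*k**2/5 + 27*k/10 + 4/5) = 0.
Bound: deg f ≤ 5.
A polynomial solution: f(k) = k*(4*k**4 + 4*k**3 + 4*k**2 + 3*k + 1)/20.
Get s_k = R·t_k = k*(-4*k**4 - 4*k**3 - 4*k**2 - 3*k - 1) with R(k) = B(k−1)f(k)/C(k) = k*(4*k**4 + 4*k**3 + 4*k**2 + 3*k + 1)/(2*(10*k**4 + 28*k**3 + 38*k**2 + 27*k + 8)).
Verify: -20*k**4 - 56*k**3 - 76*k**2 - 54*k - 16 matches t_k.
Σ_(k=0)^(7) t_k = s_(8) − s_(0) = -149704 − (0) = -149704.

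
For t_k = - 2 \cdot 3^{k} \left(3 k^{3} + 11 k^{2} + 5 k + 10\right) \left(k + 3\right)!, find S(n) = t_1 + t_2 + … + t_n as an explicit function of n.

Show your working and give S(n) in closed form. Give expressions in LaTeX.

S(n) = - 6 \cdot 3^{n} n^{2} \left(n + 4\right)! - 6 \cdot 3^{n} \left(n + 4\right)! + 144

r(k) = 3*(3*k**4 + 32*k**3 + 116*k**2 + 173*k + 116)/(3*k**3 + 11*k**2 + 5*k + 10) after simplifying.
So A=3*k + 12 and B=1, with C=k**3 + 11*k**2/3 + 5*k/3 + 10/3.
Solve (3*k + 12)·f(k+1) − (1)·f(k) = k**3 + 11*k**2/3 + 5*k/3 + 10/3.
From deg A=1, deg B=0, deg C=3: d=2.
A polynomial solution: f(k) = (k**2 - 2*k + 2)/3.
Get s_k = R·t_k = -2*3**k*(k**2 - 2*k + 2)*factorial(k + 3) with R(k) = B(k−1)f(k)/C(k) = (k**2 - 2*k + 2)/(3*k**3 + 11*k**2 + 5*k + 10).
Δs = -2*3**k*(3*k**3 + 11*k**2 + 5*k + 10)*factorial(k + 3), as required.
Σ_(k=1)^n t_k = s_(n+1) − s_(1) = (-6*3**n*(n**2 + 1)*factorial(n + 4)) − (-144), i.e. -6*3**n*n**2*factorial(n + 4) - 6*3**n*factorial(n + 4) + 144.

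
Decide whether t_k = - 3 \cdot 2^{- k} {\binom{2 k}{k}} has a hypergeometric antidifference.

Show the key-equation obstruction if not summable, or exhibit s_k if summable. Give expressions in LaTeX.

No — key equation has no polynomial f.

Ratio r(k) = (2*k + 1)/(k + 1).
Gosper form: A/B · C(k+1)/C(k) with A=2*k + 1, B=k + 1, C=1.
Set up (2*k + 1)·f(k+1) − (k)·f(k) − (1) = 0.
Degrees (1,1,0) ⇒ d ≤ -1.
Bound -1 < 0, so the key equation has no polynomial solution.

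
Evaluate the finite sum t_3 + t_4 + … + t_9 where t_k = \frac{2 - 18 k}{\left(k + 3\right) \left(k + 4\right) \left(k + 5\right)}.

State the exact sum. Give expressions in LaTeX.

Σ = -211/273

Compute t_(k+1)/t_k: get (k + 3)*(9*k + 8)/((k + 6)*(9*k - 1)).
So A=k + 3 and B=k + 6, with C=k - 1/9.
f must satisfy (k + 3)·f(k+1) − (k + 5)·f(k) = k - 1/9.
deg f ≤ 2 (via 1,1,1).
Solve for f: f(k) = k*(13*k - 17)/108 (degree 2 ≤ 2).
So s_k = (B(k−1)f/C)·t_k = (k*(k + 5)*(13*k - 17)/(12*(9*k - 1)))·t_k = -k*(13*k - 17)/(6*(k + 3)*(k + 4)).
Δs = 2*(1 - 9*k)/(k**3 + 12*k**2 + 47*k + 60), as required.
Evaluate s at k=10 and k=3: -565/546 and -11/42; difference -211/273.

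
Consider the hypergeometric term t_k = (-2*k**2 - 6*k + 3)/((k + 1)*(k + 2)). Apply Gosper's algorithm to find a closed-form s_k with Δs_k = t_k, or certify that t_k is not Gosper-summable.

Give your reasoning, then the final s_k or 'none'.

s_k = k*(5 - 2*k)/(k + 1)

Step 1: r(k) = (k + 1)*(6*k + 2*(k + 1)**2 + 3)/((k + 3)*(2*k**2 + 6*k - 3)).
Gosper form: A/B · C(k+1)/C(k) with A=k + 1, B=k + 3, C=k**2 + 3*k - 3/2.
Need (k + 1)·f(k+1) − (k + 2)·f(k) = k**2 + 3*k - 3/2.
Bound: deg f ≤ 2.
Coefficient equations give f(k) = k*(2*k - 5)/2.
So s_k = (B(k−1)f/C)·t_k = (k*(k + 2)*(2*k - 5)/(2*k**2 + 6*k - 3))·t_k = k*(5 - 2*k)/(k + 1).
s_(k+1) − s_k = (-2*k**2 - 6*k + 3)/(k**2 + 3*k + 2) = t_k.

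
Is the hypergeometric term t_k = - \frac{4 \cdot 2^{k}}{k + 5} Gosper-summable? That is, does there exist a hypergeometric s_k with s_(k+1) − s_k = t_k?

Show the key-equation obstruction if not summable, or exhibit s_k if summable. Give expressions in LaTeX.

Compute t_(k+1)/t_k: get 2*(k + 5)/(k + 6).
So A=2*k + 10 and B=k + 6, with C=1.
Solve (2*k + 10)·f(k+1) − (k + 5)·f(k) = 1.
From deg A=1, deg B=1, deg C=0: d=-1.
d = -1 < 0 ⇒ no nonzero polynomial f; not summable.

No. Not Gosper-summable.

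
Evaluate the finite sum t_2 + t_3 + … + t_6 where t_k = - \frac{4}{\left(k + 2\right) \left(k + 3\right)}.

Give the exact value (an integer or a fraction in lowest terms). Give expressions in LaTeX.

Step 1: r(k) = (k + 2)/(k + 4).
Normal form (A,B,C) = (k + 2, k + 4, 1).
Key eq: (k + 2)·f(k+1) = (k + 3)·f(k) + (1).
From deg A=1, deg B=1, deg C=0: d=1.
Coefficient equations give f(k) = k/2.
R(k) = B(k−1)·f(k)/C(k) = k*(k + 3)/2; s_k = R·t_k = -2*k/(k + 2).
Check: Δs_k = -4/(k**2 + 5*k + 6). ✓
Σ_(k=2)^(6) t_k = s_(7) − s_(2) = -14/9 − (-1) = -5/9.

Σ = -5/9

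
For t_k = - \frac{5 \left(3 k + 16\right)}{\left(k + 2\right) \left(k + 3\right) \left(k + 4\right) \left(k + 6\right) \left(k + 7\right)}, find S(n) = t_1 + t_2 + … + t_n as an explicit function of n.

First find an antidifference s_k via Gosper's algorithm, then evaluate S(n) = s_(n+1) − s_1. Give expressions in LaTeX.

Compute t_(k+1)/t_k: get (k + 2)*(k + 6)*(3*k + 19)/((k + 5)*(k + 8)*(3*k + 16)).
Take A(k)=k + 2, B(k)=k + 8, C(k)=k**2 + 31*k/3 + 80/3.
Solve (k + 2)·f(k+1) − (k + 7)·f(k) = k**2 + 31*k/3 + 80/3.
From deg A=1, deg B=1, deg C=2: d=5.
A polynomial solution: f(k) = k*(k + 4)*(k + 5)*(k**2 + 11*k + 36)/108.
Certificate R = B(k−1)f/C = k*(k + 4)*(k + 7)*(k**2 + 11*k + 36)/(36*(3*k + 16)) gives s_k = 5*k*(-k**2 - 11*k - 36)/(36*(k**3 + 11*k**2 + 36*k + 36)).
Check: Δs_k = 5*(-3*k - 16)/(k**5 + 22*k**4 + 185*k**3 + 740*k**2 + 1404*k + 1008). ✓
Telescope: S(n) = s_(n+1) − s_(1) = 5*(-n**3 - 14*n**2 - 61*n - 48)/(36*(n**3 + 14*n**2 + 61*n + 84)) − (-5/63) = 5*n*(-n**2 - 14*n - 61)/(84*(n**3 + 14*n**2 + 61*n + 84)).

S(n) = \frac{5 n \left(- n^{2} - 14 n - 61\right)}{84 \left(n^{3} + 14 n^{2} + 61 n + 84\right)}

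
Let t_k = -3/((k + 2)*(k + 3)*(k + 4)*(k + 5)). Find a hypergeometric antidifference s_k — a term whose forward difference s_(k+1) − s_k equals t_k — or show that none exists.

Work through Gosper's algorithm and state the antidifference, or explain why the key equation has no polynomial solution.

s_k = k*(-k**2 - 9*k - 26)/(24*(k + 2)*(k + 3)*(k + 4))

Ratio r(k) = (k + 2)/(k + 6).
Normal form (A,B,C) = (k + 2, k + 6, 1).
Need (k + 2)·f(k+1) − (k + 5)·f(k) = 1.
Bound: deg f ≤ 3.
Solve for f: f(k) = k*(k**2 + 9*k + 26)/72 (degree 3 ≤ 3).
Then R = B(k−1)f/C = k*(k + 5)*(k**2 + 9*k + 26)/72, so s_k = R(k)·t_k = k*(-k**2 - 9*k - 26)/(24*(k + 2)*(k + 3)*(k + 4)).
Check: Δs_k = -3/(k**4 + 14*k**3 + 71*k**2 + 154*k + 120). ✓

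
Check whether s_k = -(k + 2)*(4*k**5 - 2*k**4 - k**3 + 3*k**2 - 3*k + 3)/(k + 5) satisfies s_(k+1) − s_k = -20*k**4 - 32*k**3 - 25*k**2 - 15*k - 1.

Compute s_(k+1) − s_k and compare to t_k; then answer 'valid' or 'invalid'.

Invalid: residual 3*(16*k**5 + 134*k**4 + 186*k**3 + 137*k**2 + 79*k + 2)/(k**2 + 11*k + 30) ≠ 0.

s_(k+1) = (k + 3)*(3*k - 4*(k + 1)**5 + 2*(k + 1)**4 + (k + 1)**3 - 3*(k + 1)**2)/(k + 6)
s_(k+1) − s_k = (-20*k**6 - 204*k**5 - 575*k**4 - 692*k**3 - 505*k**2 - 224*k - 24)/(k**2 + 11*k + 30)
(s_(k+1) − s_k) − t_k = 3*(16*k**5 + 134*k**4 + 186*k**3 + 137*k**2 + 79*k + 2)/(k**2 + 11*k + 30)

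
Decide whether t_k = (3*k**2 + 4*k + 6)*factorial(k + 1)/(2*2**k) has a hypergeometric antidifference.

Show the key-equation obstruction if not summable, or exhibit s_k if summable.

Yes. s_k = (3*k + 1)*factorial(k + 1)/2**k.

Ratio r(k) = (k + 2)*(4*k + 3*(k + 1)**2 + 10)/(2*(3*k**2 + 4*k + 6)).
A = k/2 + 1, B = 1, C = k**2 + 4*k/3 + 2.
Key eq: (k/2 + 1)·f(k+1) = (1)·f(k) + (k**2 + 4*k/3 + 2).
From deg A=1, deg B=0, deg C=2: d=1.
A polynomial solution: f(k) = 2*(3*k + 1)/3.
Then R = B(k−1)f/C = 2*(3*k + 1)/(3*k**2 + 4*k + 6), so s_k = R(k)·t_k = (3*k + 1)*factorial(k + 1)/2**k.
s_(k+1) − s_k = (3*k**2 + 4*k + 6)*factorial(k + 1)/(2*2**k) = t_k.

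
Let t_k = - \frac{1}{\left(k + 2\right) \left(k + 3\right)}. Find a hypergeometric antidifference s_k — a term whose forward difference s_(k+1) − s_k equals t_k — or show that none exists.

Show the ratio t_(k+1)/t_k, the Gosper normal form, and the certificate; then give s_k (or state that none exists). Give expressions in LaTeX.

The ratio is (k + 2)/(k + 4).
Gosper form: A/B · C(k+1)/C(k) with A=k + 2, B=k + 4, C=1.
Key eq: (k + 2)·f(k+1) = (k + 3)·f(k) + (1).
Degrees (1,1,0) ⇒ d ≤ 1.
Solve for f: f(k) = k/2 (degree 1 ≤ 1).
R(k) = B(k−1)·f(k)/C(k) = k*(k + 3)/2; s_k = R·t_k = -k/(2*k + 4).
Δs = -1/(k**2 + 5*k + 6), as required.

s_k = - \frac{k}{2 k + 4}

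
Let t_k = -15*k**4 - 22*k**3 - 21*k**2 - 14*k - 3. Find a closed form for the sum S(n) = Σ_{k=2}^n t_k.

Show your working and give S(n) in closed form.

Ratio r(k) = (15*k**4 + 82*k**3 + 177*k**2 + 182*k + 75)/(15*k**4 + 22*k**3 + 21*k**2 + 14*k + 3).
Gosper form: A/B · C(k+1)/C(k) with A=1, B=1, C=k**4 + 22*k**3/15 + 7*k**2/5 + 14*k/15 + 1/5.
Set up (1)·f(k+1) − (1)·f(k) − (k**4 + 22*k**3/15 + 7*k**2/5 + 14*k/15 + 1/5) = 0.
Bound: deg f ≤ 5.
Match coefficients ⇒ f(k) = k*(k**2 - k + 1)*(3*k**2 + k - 1)/15.
Then R = B(k−1)f/C = k*(k**2 - k + 1)*(3*k**2 + k - 1)/(15*k**4 + 22*k**3 + 21*k**2 + 14*k + 3), so s_k = R(k)·t_k = k*(-3*k**4 + 2*k**3 - k**2 - 2*k + 1).
Check: Δs_k = -15*k**4 - 22*k**3 - 21*k**2 - 14*k - 3. ✓
Evaluate: s_(n+1) = -3*n**5 - 13*n**4 - 23*n**3 - 23*n**2 - 13*n - 3; subtract s_(2) = -78 ⇒ S(n) = -3*n**5 - 13*n**4 - 23*n**3 - 23*n**2 - 13*n + 75.

S(n) = -3*n**5 - 13*n**4 - 23*n**3 - 23*n**2 - 13*n + 75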